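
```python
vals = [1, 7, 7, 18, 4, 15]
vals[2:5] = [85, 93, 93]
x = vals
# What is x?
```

vals starts as [1, 7, 7, 18, 4, 15] (length 6). The slice vals[2:5] covers indices [2, 3, 4] with values [7, 18, 4]. Replacing that slice with [85, 93, 93] (same length) produces [1, 7, 85, 93, 93, 15].

[1, 7, 85, 93, 93, 15]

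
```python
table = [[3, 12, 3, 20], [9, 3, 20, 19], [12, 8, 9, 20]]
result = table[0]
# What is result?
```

table has 3 rows. Row 0 is [3, 12, 3, 20].

[3, 12, 3, 20]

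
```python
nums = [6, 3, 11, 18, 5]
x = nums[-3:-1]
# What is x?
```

nums has length 5. The slice nums[-3:-1] selects indices [2, 3] (2->11, 3->18), giving [11, 18].

[11, 18]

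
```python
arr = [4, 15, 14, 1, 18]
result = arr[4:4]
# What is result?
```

arr has length 5. The slice arr[4:4] resolves to an empty index range, so the result is [].

[]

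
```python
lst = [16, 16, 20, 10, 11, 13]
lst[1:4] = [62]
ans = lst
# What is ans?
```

lst starts as [16, 16, 20, 10, 11, 13] (length 6). The slice lst[1:4] covers indices [1, 2, 3] with values [16, 20, 10]. Replacing that slice with [62] (different length) produces [16, 62, 11, 13].

[16, 62, 11, 13]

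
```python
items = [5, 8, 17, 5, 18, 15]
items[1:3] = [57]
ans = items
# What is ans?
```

items starts as [5, 8, 17, 5, 18, 15] (length 6). The slice items[1:3] covers indices [1, 2] with values [8, 17]. Replacing that slice with [57] (different length) produces [5, 57, 5, 18, 15].

[5, 57, 5, 18, 15]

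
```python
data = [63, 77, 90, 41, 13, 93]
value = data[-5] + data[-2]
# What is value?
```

data has length 6. Negative index -5 maps to positive index 6 + (-5) = 1. data[1] = 77.
data has length 6. Negative index -2 maps to positive index 6 + (-2) = 4. data[4] = 13.
Sum: 77 + 13 = 90.

90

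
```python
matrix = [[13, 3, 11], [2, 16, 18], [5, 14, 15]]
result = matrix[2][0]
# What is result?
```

matrix[2] = [5, 14, 15]. Taking column 0 of that row yields 5.

5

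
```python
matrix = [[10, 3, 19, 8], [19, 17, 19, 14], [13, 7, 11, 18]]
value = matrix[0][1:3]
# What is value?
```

matrix[0] = [10, 3, 19, 8]. matrix[0] has length 4. The slice matrix[0][1:3] selects indices [1, 2] (1->3, 2->19), giving [3, 19].

[3, 19]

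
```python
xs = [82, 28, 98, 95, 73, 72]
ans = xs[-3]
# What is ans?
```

xs has length 6. Negative index -3 maps to positive index 6 + (-3) = 3. xs[3] = 95.

95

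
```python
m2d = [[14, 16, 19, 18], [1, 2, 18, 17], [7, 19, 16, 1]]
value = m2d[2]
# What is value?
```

m2d has 3 rows. Row 2 is [7, 19, 16, 1].

[7, 19, 16, 1]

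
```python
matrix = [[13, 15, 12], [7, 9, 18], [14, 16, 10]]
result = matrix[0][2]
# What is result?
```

matrix[0] = [13, 15, 12]. Taking column 2 of that row yields 12.

12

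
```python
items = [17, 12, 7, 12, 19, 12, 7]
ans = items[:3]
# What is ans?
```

items has length 7. The slice items[:3] selects indices [0, 1, 2] (0->17, 1->12, 2->7), giving [17, 12, 7].

[17, 12, 7]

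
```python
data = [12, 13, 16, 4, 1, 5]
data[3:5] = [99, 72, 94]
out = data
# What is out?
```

data starts as [12, 13, 16, 4, 1, 5] (length 6). The slice data[3:5] covers indices [3, 4] with values [4, 1]. Replacing that slice with [99, 72, 94] (different length) produces [12, 13, 16, 99, 72, 94, 5].

[12, 13, 16, 99, 72, 94, 5]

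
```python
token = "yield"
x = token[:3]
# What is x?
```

token has length 5. The slice token[:3] selects indices [0, 1, 2] (0->'y', 1->'i', 2->'e'), giving 'yie'.

'yie'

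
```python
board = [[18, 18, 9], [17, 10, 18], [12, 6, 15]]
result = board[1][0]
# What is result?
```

board[1] = [17, 10, 18]. Taking column 0 of that row yields 17.

17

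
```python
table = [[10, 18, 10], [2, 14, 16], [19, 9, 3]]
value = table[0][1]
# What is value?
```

table[0] = [10, 18, 10]. Taking column 1 of that row yields 18.

18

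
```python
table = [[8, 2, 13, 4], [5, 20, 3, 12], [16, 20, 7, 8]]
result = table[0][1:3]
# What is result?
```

table[0] = [8, 2, 13, 4]. table[0] has length 4. The slice table[0][1:3] selects indices [1, 2] (1->2, 2->13), giving [2, 13].

[2, 13]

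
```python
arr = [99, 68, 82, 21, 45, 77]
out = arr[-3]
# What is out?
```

arr has length 6. Negative index -3 maps to positive index 6 + (-3) = 3. arr[3] = 21.

21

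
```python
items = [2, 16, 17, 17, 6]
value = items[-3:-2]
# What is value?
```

items has length 5. The slice items[-3:-2] selects indices [2] (2->17), giving [17].

[17]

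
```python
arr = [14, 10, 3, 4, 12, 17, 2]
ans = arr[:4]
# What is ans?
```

arr has length 7. The slice arr[:4] selects indices [0, 1, 2, 3] (0->14, 1->10, 2->3, 3->4), giving [14, 10, 3, 4].

[14, 10, 3, 4]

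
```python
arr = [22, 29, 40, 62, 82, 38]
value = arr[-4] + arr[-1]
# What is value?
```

arr has length 6. Negative index -4 maps to positive index 6 + (-4) = 2. arr[2] = 40.
arr has length 6. Negative index -1 maps to positive index 6 + (-1) = 5. arr[5] = 38.
Sum: 40 + 38 = 78.

78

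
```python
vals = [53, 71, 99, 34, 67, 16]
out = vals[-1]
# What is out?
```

vals has length 6. Negative index -1 maps to positive index 6 + (-1) = 5. vals[5] = 16.

16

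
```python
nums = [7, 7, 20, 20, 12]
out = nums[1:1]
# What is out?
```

nums has length 5. The slice nums[1:1] resolves to an empty index range, so the result is [].

[]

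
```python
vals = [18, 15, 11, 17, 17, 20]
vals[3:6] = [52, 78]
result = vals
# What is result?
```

vals starts as [18, 15, 11, 17, 17, 20] (length 6). The slice vals[3:6] covers indices [3, 4, 5] with values [17, 17, 20]. Replacing that slice with [52, 78] (different length) produces [18, 15, 11, 52, 78].

[18, 15, 11, 52, 78]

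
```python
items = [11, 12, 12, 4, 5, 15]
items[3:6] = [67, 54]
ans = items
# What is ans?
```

items starts as [11, 12, 12, 4, 5, 15] (length 6). The slice items[3:6] covers indices [3, 4, 5] with values [4, 5, 15]. Replacing that slice with [67, 54] (different length) produces [11, 12, 12, 67, 54].

[11, 12, 12, 67, 54]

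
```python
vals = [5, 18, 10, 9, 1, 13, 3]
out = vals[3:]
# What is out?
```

vals has length 7. The slice vals[3:] selects indices [3, 4, 5, 6] (3->9, 4->1, 5->13, 6->3), giving [9, 1, 13, 3].

[9, 1, 13, 3]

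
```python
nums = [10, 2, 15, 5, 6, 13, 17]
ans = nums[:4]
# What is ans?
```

nums has length 7. The slice nums[:4] selects indices [0, 1, 2, 3] (0->10, 1->2, 2->15, 3->5), giving [10, 2, 15, 5].

[10, 2, 15, 5]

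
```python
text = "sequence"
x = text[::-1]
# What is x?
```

text has length 8. The slice text[::-1] selects indices [7, 6, 5, 4, 3, 2, 1, 0] (7->'e', 6->'c', 5->'n', 4->'e', 3->'u', 2->'q', 1->'e', 0->'s'), giving 'ecneuqes'.

'ecneuqes'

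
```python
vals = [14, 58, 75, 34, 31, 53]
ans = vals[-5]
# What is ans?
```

vals has length 6. Negative index -5 maps to positive index 6 + (-5) = 1. vals[1] = 58.

58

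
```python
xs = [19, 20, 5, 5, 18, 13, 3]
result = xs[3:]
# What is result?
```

xs has length 7. The slice xs[3:] selects indices [3, 4, 5, 6] (3->5, 4->18, 5->13, 6->3), giving [5, 18, 13, 3].

[5, 18, 13, 3]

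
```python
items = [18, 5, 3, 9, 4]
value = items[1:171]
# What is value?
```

items has length 5. The slice items[1:171] selects indices [1, 2, 3, 4] (1->5, 2->3, 3->9, 4->4), giving [5, 3, 9, 4].

[5, 3, 9, 4]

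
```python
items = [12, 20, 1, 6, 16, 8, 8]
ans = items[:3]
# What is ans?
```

items has length 7. The slice items[:3] selects indices [0, 1, 2] (0->12, 1->20, 2->1), giving [12, 20, 1].

[12, 20, 1]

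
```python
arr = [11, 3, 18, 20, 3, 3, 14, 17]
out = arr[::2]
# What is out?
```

arr has length 8. The slice arr[::2] selects indices [0, 2, 4, 6] (0->11, 2->18, 4->3, 6->14), giving [11, 18, 3, 14].

[11, 18, 3, 14]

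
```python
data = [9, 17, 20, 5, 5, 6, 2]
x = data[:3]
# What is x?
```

data has length 7. The slice data[:3] selects indices [0, 1, 2] (0->9, 1->17, 2->20), giving [9, 17, 20].

[9, 17, 20]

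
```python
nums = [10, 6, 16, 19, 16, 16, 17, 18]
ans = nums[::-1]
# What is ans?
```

nums has length 8. The slice nums[::-1] selects indices [7, 6, 5, 4, 3, 2, 1, 0] (7->18, 6->17, 5->16, 4->16, 3->19, 2->16, 1->6, 0->10), giving [18, 17, 16, 16, 19, 16, 6, 10].

[18, 17, 16, 16, 19, 16, 6, 10]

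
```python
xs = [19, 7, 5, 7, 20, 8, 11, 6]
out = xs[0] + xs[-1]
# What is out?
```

xs has length 8. xs[0] = 19.
xs has length 8. Negative index -1 maps to positive index 8 + (-1) = 7. xs[7] = 6.
Sum: 19 + 6 = 25.

25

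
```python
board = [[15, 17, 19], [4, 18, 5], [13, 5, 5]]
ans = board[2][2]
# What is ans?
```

board[2] = [13, 5, 5]. Taking column 2 of that row yields 5.

5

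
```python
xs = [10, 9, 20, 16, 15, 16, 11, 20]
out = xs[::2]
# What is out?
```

xs has length 8. The slice xs[::2] selects indices [0, 2, 4, 6] (0->10, 2->20, 4->15, 6->11), giving [10, 20, 15, 11].

[10, 20, 15, 11]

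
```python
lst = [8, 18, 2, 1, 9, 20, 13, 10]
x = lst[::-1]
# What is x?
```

lst has length 8. The slice lst[::-1] selects indices [7, 6, 5, 4, 3, 2, 1, 0] (7->10, 6->13, 5->20, 4->9, 3->1, 2->2, 1->18, 0->8), giving [10, 13, 20, 9, 1, 2, 18, 8].

[10, 13, 20, 9, 1, 2, 18, 8]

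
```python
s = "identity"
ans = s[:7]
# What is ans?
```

s has length 8. The slice s[:7] selects indices [0, 1, 2, 3, 4, 5, 6] (0->'i', 1->'d', 2->'e', 3->'n', 4->'t', 5->'i', 6->'t'), giving 'identit'.

'identit'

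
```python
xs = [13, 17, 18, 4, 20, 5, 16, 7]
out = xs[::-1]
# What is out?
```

xs has length 8. The slice xs[::-1] selects indices [7, 6, 5, 4, 3, 2, 1, 0] (7->7, 6->16, 5->5, 4->20, 3->4, 2->18, 1->17, 0->13), giving [7, 16, 5, 20, 4, 18, 17, 13].

[7, 16, 5, 20, 4, 18, 17, 13]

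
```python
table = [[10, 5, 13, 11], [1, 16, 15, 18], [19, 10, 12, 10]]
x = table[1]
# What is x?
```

table has 3 rows. Row 1 is [1, 16, 15, 18].

[1, 16, 15, 18]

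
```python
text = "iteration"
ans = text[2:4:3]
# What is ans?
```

text has length 9. The slice text[2:4:3] selects indices [2] (2->'e'), giving 'e'.

'e'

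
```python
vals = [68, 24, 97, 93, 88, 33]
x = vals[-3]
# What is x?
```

vals has length 6. Negative index -3 maps to positive index 6 + (-3) = 3. vals[3] = 93.

93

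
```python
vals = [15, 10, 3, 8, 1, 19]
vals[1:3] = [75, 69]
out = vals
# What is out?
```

vals starts as [15, 10, 3, 8, 1, 19] (length 6). The slice vals[1:3] covers indices [1, 2] with values [10, 3]. Replacing that slice with [75, 69] (same length) produces [15, 75, 69, 8, 1, 19].

[15, 75, 69, 8, 1, 19]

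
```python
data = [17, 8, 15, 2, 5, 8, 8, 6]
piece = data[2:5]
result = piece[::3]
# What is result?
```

data has length 8. The slice data[2:5] selects indices [2, 3, 4] (2->15, 3->2, 4->5), giving [15, 2, 5]. So piece = [15, 2, 5]. piece has length 3. The slice piece[::3] selects indices [0] (0->15), giving [15].

[15]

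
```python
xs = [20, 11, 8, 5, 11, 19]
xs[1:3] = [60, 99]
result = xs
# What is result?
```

xs starts as [20, 11, 8, 5, 11, 19] (length 6). The slice xs[1:3] covers indices [1, 2] with values [11, 8]. Replacing that slice with [60, 99] (same length) produces [20, 60, 99, 5, 11, 19].

[20, 60, 99, 5, 11, 19]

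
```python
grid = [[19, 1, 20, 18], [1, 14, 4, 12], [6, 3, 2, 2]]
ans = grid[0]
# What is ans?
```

grid has 3 rows. Row 0 is [19, 1, 20, 18].

[19, 1, 20, 18]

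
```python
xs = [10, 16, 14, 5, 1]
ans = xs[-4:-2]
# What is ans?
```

xs has length 5. The slice xs[-4:-2] selects indices [1, 2] (1->16, 2->14), giving [16, 14].

[16, 14]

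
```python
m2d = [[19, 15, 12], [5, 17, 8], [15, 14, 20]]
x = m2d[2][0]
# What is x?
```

m2d[2] = [15, 14, 20]. Taking column 0 of that row yields 15.

15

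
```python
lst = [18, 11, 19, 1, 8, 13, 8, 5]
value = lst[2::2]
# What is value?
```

lst has length 8. The slice lst[2::2] selects indices [2, 4, 6] (2->19, 4->8, 6->8), giving [19, 8, 8].

[19, 8, 8]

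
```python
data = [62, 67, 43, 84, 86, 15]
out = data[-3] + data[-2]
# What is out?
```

data has length 6. Negative index -3 maps to positive index 6 + (-3) = 3. data[3] = 84.
data has length 6. Negative index -2 maps to positive index 6 + (-2) = 4. data[4] = 86.
Sum: 84 + 86 = 170.

170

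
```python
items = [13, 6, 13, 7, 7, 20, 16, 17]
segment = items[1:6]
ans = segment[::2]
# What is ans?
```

items has length 8. The slice items[1:6] selects indices [1, 2, 3, 4, 5] (1->6, 2->13, 3->7, 4->7, 5->20), giving [6, 13, 7, 7, 20]. So segment = [6, 13, 7, 7, 20]. segment has length 5. The slice segment[::2] selects indices [0, 2, 4] (0->6, 2->7, 4->20), giving [6, 7, 20].

[6, 7, 20]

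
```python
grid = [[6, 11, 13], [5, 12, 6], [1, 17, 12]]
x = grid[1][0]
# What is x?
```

grid[1] = [5, 12, 6]. Taking column 0 of that row yields 5.

5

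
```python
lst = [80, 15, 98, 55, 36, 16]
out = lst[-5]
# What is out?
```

lst has length 6. Negative index -5 maps to positive index 6 + (-5) = 1. lst[1] = 15.

15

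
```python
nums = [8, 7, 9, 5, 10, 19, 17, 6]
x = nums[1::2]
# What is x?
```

nums has length 8. The slice nums[1::2] selects indices [1, 3, 5, 7] (1->7, 3->5, 5->19, 7->6), giving [7, 5, 19, 6].

[7, 5, 19, 6]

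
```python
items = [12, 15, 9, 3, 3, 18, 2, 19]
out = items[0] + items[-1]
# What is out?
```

items has length 8. items[0] = 12.
items has length 8. Negative index -1 maps to positive index 8 + (-1) = 7. items[7] = 19.
Sum: 12 + 19 = 31.

31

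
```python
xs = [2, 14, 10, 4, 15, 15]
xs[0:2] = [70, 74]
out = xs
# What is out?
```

xs starts as [2, 14, 10, 4, 15, 15] (length 6). The slice xs[0:2] covers indices [0, 1] with values [2, 14]. Replacing that slice with [70, 74] (same length) produces [70, 74, 10, 4, 15, 15].

[70, 74, 10, 4, 15, 15]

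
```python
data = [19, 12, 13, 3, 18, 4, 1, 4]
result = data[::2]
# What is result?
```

data has length 8. The slice data[::2] selects indices [0, 2, 4, 6] (0->19, 2->13, 4->18, 6->1), giving [19, 13, 18, 1].

[19, 13, 18, 1]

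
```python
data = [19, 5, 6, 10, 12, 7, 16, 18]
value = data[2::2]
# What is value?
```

data has length 8. The slice data[2::2] selects indices [2, 4, 6] (2->6, 4->12, 6->16), giving [6, 12, 16].

[6, 12, 16]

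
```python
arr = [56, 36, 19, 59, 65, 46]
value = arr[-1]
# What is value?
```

arr has length 6. Negative index -1 maps to positive index 6 + (-1) = 5. arr[5] = 46.

46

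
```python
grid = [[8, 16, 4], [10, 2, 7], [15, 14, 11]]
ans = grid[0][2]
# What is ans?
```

grid[0] = [8, 16, 4]. Taking column 2 of that row yields 4.

4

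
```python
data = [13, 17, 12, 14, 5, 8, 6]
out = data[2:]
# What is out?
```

data has length 7. The slice data[2:] selects indices [2, 3, 4, 5, 6] (2->12, 3->14, 4->5, 5->8, 6->6), giving [12, 14, 5, 8, 6].

[12, 14, 5, 8, 6]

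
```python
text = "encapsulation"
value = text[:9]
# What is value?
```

text has length 13. The slice text[:9] selects indices [0, 1, 2, 3, 4, 5, 6, 7, 8] (0->'e', 1->'n', 2->'c', 3->'a', 4->'p', 5->'s', 6->'u', 7->'l', 8->'a'), giving 'encapsula'.

'encapsula'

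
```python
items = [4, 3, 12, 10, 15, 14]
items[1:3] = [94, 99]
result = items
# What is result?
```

items starts as [4, 3, 12, 10, 15, 14] (length 6). The slice items[1:3] covers indices [1, 2] with values [3, 12]. Replacing that slice with [94, 99] (same length) produces [4, 94, 99, 10, 15, 14].

[4, 94, 99, 10, 15, 14]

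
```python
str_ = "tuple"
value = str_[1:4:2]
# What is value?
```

str_ has length 5. The slice str_[1:4:2] selects indices [1, 3] (1->'u', 3->'l'), giving 'ul'.

'ul'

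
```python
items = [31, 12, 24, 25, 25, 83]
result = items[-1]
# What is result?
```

items has length 6. Negative index -1 maps to positive index 6 + (-1) = 5. items[5] = 83.

83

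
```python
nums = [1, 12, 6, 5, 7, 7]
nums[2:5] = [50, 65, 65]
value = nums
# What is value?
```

nums starts as [1, 12, 6, 5, 7, 7] (length 6). The slice nums[2:5] covers indices [2, 3, 4] with values [6, 5, 7]. Replacing that slice with [50, 65, 65] (same length) produces [1, 12, 50, 65, 65, 7].

[1, 12, 50, 65, 65, 7]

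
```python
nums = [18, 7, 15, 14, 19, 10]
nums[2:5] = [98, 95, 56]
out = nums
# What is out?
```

nums starts as [18, 7, 15, 14, 19, 10] (length 6). The slice nums[2:5] covers indices [2, 3, 4] with values [15, 14, 19]. Replacing that slice with [98, 95, 56] (same length) produces [18, 7, 98, 95, 56, 10].

[18, 7, 98, 95, 56, 10]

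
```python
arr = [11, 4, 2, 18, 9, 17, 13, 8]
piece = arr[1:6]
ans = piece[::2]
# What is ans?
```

arr has length 8. The slice arr[1:6] selects indices [1, 2, 3, 4, 5] (1->4, 2->2, 3->18, 4->9, 5->17), giving [4, 2, 18, 9, 17]. So piece = [4, 2, 18, 9, 17]. piece has length 5. The slice piece[::2] selects indices [0, 2, 4] (0->4, 2->18, 4->17), giving [4, 18, 17].

[4, 18, 17]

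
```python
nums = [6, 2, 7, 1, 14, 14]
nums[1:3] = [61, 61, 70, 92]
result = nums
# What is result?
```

nums starts as [6, 2, 7, 1, 14, 14] (length 6). The slice nums[1:3] covers indices [1, 2] with values [2, 7]. Replacing that slice with [61, 61, 70, 92] (different length) produces [6, 61, 61, 70, 92, 1, 14, 14].

[6, 61, 61, 70, 92, 1, 14, 14]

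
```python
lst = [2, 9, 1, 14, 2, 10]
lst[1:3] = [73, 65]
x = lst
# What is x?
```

lst starts as [2, 9, 1, 14, 2, 10] (length 6). The slice lst[1:3] covers indices [1, 2] with values [9, 1]. Replacing that slice with [73, 65] (same length) produces [2, 73, 65, 14, 2, 10].

[2, 73, 65, 14, 2, 10]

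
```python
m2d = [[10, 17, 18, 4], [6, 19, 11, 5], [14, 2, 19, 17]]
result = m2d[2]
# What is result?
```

m2d has 3 rows. Row 2 is [14, 2, 19, 17].

[14, 2, 19, 17]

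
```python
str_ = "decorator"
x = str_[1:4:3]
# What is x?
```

str_ has length 9. The slice str_[1:4:3] selects indices [1] (1->'e'), giving 'e'.

'e'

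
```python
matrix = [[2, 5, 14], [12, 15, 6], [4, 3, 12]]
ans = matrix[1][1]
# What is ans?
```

matrix[1] = [12, 15, 6]. Taking column 1 of that row yields 15.

15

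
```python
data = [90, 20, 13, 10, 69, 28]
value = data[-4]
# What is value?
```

data has length 6. Negative index -4 maps to positive index 6 + (-4) = 2. data[2] = 13.

13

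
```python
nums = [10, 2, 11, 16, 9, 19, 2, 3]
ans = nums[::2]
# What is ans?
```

nums has length 8. The slice nums[::2] selects indices [0, 2, 4, 6] (0->10, 2->11, 4->9, 6->2), giving [10, 11, 9, 2].

[10, 11, 9, 2]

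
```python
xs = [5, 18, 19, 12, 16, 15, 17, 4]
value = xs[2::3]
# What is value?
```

xs has length 8. The slice xs[2::3] selects indices [2, 5] (2->19, 5->15), giving [19, 15].

[19, 15]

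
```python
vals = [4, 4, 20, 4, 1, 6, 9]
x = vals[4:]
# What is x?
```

vals has length 7. The slice vals[4:] selects indices [4, 5, 6] (4->1, 5->6, 6->9), giving [1, 6, 9].

[1, 6, 9]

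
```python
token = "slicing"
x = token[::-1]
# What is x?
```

token has length 7. The slice token[::-1] selects indices [6, 5, 4, 3, 2, 1, 0] (6->'g', 5->'n', 4->'i', 3->'c', 2->'i', 1->'l', 0->'s'), giving 'gnicils'.

'gnicils'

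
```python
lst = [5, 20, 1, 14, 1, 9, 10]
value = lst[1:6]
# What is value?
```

lst has length 7. The slice lst[1:6] selects indices [1, 2, 3, 4, 5] (1->20, 2->1, 3->14, 4->1, 5->9), giving [20, 1, 14, 1, 9].

[20, 1, 14, 1, 9]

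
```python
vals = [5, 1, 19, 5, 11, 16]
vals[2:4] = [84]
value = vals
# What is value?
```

vals starts as [5, 1, 19, 5, 11, 16] (length 6). The slice vals[2:4] covers indices [2, 3] with values [19, 5]. Replacing that slice with [84] (different length) produces [5, 1, 84, 11, 16].

[5, 1, 84, 11, 16]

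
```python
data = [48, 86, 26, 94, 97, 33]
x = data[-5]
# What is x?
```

data has length 6. Negative index -5 maps to positive index 6 + (-5) = 1. data[1] = 86.

86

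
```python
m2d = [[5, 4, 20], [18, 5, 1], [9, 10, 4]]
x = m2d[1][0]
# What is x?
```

m2d[1] = [18, 5, 1]. Taking column 0 of that row yields 18.

18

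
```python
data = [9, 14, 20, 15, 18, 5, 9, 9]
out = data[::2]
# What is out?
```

data has length 8. The slice data[::2] selects indices [0, 2, 4, 6] (0->9, 2->20, 4->18, 6->9), giving [9, 20, 18, 9].

[9, 20, 18, 9]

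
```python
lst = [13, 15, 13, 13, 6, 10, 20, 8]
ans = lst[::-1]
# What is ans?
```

lst has length 8. The slice lst[::-1] selects indices [7, 6, 5, 4, 3, 2, 1, 0] (7->8, 6->20, 5->10, 4->6, 3->13, 2->13, 1->15, 0->13), giving [8, 20, 10, 6, 13, 13, 15, 13].

[8, 20, 10, 6, 13, 13, 15, 13]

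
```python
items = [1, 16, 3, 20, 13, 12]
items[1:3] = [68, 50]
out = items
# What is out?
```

items starts as [1, 16, 3, 20, 13, 12] (length 6). The slice items[1:3] covers indices [1, 2] with values [16, 3]. Replacing that slice with [68, 50] (same length) produces [1, 68, 50, 20, 13, 12].

[1, 68, 50, 20, 13, 12]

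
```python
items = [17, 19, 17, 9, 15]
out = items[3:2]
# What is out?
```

items has length 5. The slice items[3:2] resolves to an empty index range, so the result is [].

[]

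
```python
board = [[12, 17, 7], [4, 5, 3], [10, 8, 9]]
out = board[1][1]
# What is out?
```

board[1] = [4, 5, 3]. Taking column 1 of that row yields 5.

5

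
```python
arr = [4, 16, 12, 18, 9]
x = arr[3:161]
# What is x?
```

arr has length 5. The slice arr[3:161] selects indices [3, 4] (3->18, 4->9), giving [18, 9].

[18, 9]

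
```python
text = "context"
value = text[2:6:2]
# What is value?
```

text has length 7. The slice text[2:6:2] selects indices [2, 4] (2->'n', 4->'e'), giving 'ne'.

'ne'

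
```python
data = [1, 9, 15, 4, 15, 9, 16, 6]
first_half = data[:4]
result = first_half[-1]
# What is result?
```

data has length 8. The slice data[:4] selects indices [0, 1, 2, 3] (0->1, 1->9, 2->15, 3->4), giving [1, 9, 15, 4]. So first_half = [1, 9, 15, 4]. Then first_half[-1] = 4.

4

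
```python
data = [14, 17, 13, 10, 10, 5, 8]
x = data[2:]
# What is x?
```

data has length 7. The slice data[2:] selects indices [2, 3, 4, 5, 6] (2->13, 3->10, 4->10, 5->5, 6->8), giving [13, 10, 10, 5, 8].

[13, 10, 10, 5, 8]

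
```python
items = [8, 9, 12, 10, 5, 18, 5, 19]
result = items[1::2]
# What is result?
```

items has length 8. The slice items[1::2] selects indices [1, 3, 5, 7] (1->9, 3->10, 5->18, 7->19), giving [9, 10, 18, 19].

[9, 10, 18, 19]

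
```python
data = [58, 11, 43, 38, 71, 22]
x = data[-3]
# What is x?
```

data has length 6. Negative index -3 maps to positive index 6 + (-3) = 3. data[3] = 38.

38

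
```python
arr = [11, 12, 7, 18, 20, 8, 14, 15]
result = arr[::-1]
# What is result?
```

arr has length 8. The slice arr[::-1] selects indices [7, 6, 5, 4, 3, 2, 1, 0] (7->15, 6->14, 5->8, 4->20, 3->18, 2->7, 1->12, 0->11), giving [15, 14, 8, 20, 18, 7, 12, 11].

[15, 14, 8, 20, 18, 7, 12, 11]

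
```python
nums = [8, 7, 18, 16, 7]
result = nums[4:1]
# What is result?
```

nums has length 5. The slice nums[4:1] resolves to an empty index range, so the result is [].

[]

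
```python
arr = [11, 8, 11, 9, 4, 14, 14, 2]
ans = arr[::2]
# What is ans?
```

arr has length 8. The slice arr[::2] selects indices [0, 2, 4, 6] (0->11, 2->11, 4->4, 6->14), giving [11, 11, 4, 14].

[11, 11, 4, 14]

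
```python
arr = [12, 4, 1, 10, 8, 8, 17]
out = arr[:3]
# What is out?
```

arr has length 7. The slice arr[:3] selects indices [0, 1, 2] (0->12, 1->4, 2->1), giving [12, 4, 1].

[12, 4, 1]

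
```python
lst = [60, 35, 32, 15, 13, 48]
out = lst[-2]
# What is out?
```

lst has length 6. Negative index -2 maps to positive index 6 + (-2) = 4. lst[4] = 13.

13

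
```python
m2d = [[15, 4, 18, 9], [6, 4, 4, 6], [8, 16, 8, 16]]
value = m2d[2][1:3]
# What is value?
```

m2d[2] = [8, 16, 8, 16]. m2d[2] has length 4. The slice m2d[2][1:3] selects indices [1, 2] (1->16, 2->8), giving [16, 8].

[16, 8]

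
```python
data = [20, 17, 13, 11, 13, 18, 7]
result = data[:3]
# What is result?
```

data has length 7. The slice data[:3] selects indices [0, 1, 2] (0->20, 1->17, 2->13), giving [20, 17, 13].

[20, 17, 13]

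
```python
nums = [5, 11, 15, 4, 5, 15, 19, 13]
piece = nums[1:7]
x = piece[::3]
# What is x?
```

nums has length 8. The slice nums[1:7] selects indices [1, 2, 3, 4, 5, 6] (1->11, 2->15, 3->4, 4->5, 5->15, 6->19), giving [11, 15, 4, 5, 15, 19]. So piece = [11, 15, 4, 5, 15, 19]. piece has length 6. The slice piece[::3] selects indices [0, 3] (0->11, 3->5), giving [11, 5].

[11, 5]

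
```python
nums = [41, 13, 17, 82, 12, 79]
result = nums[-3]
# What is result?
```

nums has length 6. Negative index -3 maps to positive index 6 + (-3) = 3. nums[3] = 82.

82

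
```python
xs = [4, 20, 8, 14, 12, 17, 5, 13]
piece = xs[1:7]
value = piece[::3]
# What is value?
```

xs has length 8. The slice xs[1:7] selects indices [1, 2, 3, 4, 5, 6] (1->20, 2->8, 3->14, 4->12, 5->17, 6->5), giving [20, 8, 14, 12, 17, 5]. So piece = [20, 8, 14, 12, 17, 5]. piece has length 6. The slice piece[::3] selects indices [0, 3] (0->20, 3->12), giving [20, 12].

[20, 12]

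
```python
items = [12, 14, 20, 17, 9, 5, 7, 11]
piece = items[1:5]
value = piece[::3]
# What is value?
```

items has length 8. The slice items[1:5] selects indices [1, 2, 3, 4] (1->14, 2->20, 3->17, 4->9), giving [14, 20, 17, 9]. So piece = [14, 20, 17, 9]. piece has length 4. The slice piece[::3] selects indices [0, 3] (0->14, 3->9), giving [14, 9].

[14, 9]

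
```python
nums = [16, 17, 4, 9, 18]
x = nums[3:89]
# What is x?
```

nums has length 5. The slice nums[3:89] selects indices [3, 4] (3->9, 4->18), giving [9, 18].

[9, 18]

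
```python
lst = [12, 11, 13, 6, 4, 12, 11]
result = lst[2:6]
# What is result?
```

lst has length 7. The slice lst[2:6] selects indices [2, 3, 4, 5] (2->13, 3->6, 4->4, 5->12), giving [13, 6, 4, 12].

[13, 6, 4, 12]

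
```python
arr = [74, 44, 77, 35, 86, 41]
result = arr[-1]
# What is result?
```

arr has length 6. Negative index -1 maps to positive index 6 + (-1) = 5. arr[5] = 41.

41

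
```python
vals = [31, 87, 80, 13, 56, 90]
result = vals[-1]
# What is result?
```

vals has length 6. Negative index -1 maps to positive index 6 + (-1) = 5. vals[5] = 90.

90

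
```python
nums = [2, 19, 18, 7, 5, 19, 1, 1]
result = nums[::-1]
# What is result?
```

nums has length 8. The slice nums[::-1] selects indices [7, 6, 5, 4, 3, 2, 1, 0] (7->1, 6->1, 5->19, 4->5, 3->7, 2->18, 1->19, 0->2), giving [1, 1, 19, 5, 7, 18, 19, 2].

[1, 1, 19, 5, 7, 18, 19, 2]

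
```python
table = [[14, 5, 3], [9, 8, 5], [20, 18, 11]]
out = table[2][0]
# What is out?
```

table[2] = [20, 18, 11]. Taking column 0 of that row yields 20.

20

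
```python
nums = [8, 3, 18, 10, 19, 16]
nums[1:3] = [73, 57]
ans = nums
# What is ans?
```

nums starts as [8, 3, 18, 10, 19, 16] (length 6). The slice nums[1:3] covers indices [1, 2] with values [3, 18]. Replacing that slice with [73, 57] (same length) produces [8, 73, 57, 10, 19, 16].

[8, 73, 57, 10, 19, 16]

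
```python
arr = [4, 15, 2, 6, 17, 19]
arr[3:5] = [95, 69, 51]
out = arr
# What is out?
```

arr starts as [4, 15, 2, 6, 17, 19] (length 6). The slice arr[3:5] covers indices [3, 4] with values [6, 17]. Replacing that slice with [95, 69, 51] (different length) produces [4, 15, 2, 95, 69, 51, 19].

[4, 15, 2, 95, 69, 51, 19]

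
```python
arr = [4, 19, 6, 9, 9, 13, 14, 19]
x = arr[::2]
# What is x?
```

arr has length 8. The slice arr[::2] selects indices [0, 2, 4, 6] (0->4, 2->6, 4->9, 6->14), giving [4, 6, 9, 14].

[4, 6, 9, 14]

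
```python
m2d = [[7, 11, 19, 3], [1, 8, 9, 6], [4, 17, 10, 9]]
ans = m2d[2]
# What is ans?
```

m2d has 3 rows. Row 2 is [4, 17, 10, 9].

[4, 17, 10, 9]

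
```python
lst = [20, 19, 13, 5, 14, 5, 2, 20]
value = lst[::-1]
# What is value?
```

lst has length 8. The slice lst[::-1] selects indices [7, 6, 5, 4, 3, 2, 1, 0] (7->20, 6->2, 5->5, 4->14, 3->5, 2->13, 1->19, 0->20), giving [20, 2, 5, 14, 5, 13, 19, 20].

[20, 2, 5, 14, 5, 13, 19, 20]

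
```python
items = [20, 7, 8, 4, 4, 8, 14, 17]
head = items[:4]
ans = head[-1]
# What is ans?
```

items has length 8. The slice items[:4] selects indices [0, 1, 2, 3] (0->20, 1->7, 2->8, 3->4), giving [20, 7, 8, 4]. So head = [20, 7, 8, 4]. Then head[-1] = 4.

4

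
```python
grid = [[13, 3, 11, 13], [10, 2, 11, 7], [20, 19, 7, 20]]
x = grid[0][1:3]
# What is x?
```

grid[0] = [13, 3, 11, 13]. grid[0] has length 4. The slice grid[0][1:3] selects indices [1, 2] (1->3, 2->11), giving [3, 11].

[3, 11]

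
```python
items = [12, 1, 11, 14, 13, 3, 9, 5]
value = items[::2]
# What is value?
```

items has length 8. The slice items[::2] selects indices [0, 2, 4, 6] (0->12, 2->11, 4->13, 6->9), giving [12, 11, 13, 9].

[12, 11, 13, 9]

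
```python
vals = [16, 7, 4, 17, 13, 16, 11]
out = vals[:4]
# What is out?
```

vals has length 7. The slice vals[:4] selects indices [0, 1, 2, 3] (0->16, 1->7, 2->4, 3->17), giving [16, 7, 4, 17].

[16, 7, 4, 17]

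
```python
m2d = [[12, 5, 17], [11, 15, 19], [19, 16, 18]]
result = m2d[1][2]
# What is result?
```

m2d[1] = [11, 15, 19]. Taking column 2 of that row yields 19.

19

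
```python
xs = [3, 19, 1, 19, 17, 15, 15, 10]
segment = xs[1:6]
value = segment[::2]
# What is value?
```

xs has length 8. The slice xs[1:6] selects indices [1, 2, 3, 4, 5] (1->19, 2->1, 3->19, 4->17, 5->15), giving [19, 1, 19, 17, 15]. So segment = [19, 1, 19, 17, 15]. segment has length 5. The slice segment[::2] selects indices [0, 2, 4] (0->19, 2->19, 4->15), giving [19, 19, 15].

[19, 19, 15]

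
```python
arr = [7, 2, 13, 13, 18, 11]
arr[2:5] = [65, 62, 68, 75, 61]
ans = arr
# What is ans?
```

arr starts as [7, 2, 13, 13, 18, 11] (length 6). The slice arr[2:5] covers indices [2, 3, 4] with values [13, 13, 18]. Replacing that slice with [65, 62, 68, 75, 61] (different length) produces [7, 2, 65, 62, 68, 75, 61, 11].

[7, 2, 65, 62, 68, 75, 61, 11]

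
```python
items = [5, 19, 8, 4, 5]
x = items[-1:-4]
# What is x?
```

items has length 5. The slice items[-1:-4] resolves to an empty index range, so the result is [].

[]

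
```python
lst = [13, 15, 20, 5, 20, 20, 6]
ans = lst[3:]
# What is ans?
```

lst has length 7. The slice lst[3:] selects indices [3, 4, 5, 6] (3->5, 4->20, 5->20, 6->6), giving [5, 20, 20, 6].

[5, 20, 20, 6]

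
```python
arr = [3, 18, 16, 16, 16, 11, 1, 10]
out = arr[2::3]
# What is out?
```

arr has length 8. The slice arr[2::3] selects indices [2, 5] (2->16, 5->11), giving [16, 11].

[16, 11]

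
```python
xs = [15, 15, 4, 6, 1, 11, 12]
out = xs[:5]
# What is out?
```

xs has length 7. The slice xs[:5] selects indices [0, 1, 2, 3, 4] (0->15, 1->15, 2->4, 3->6, 4->1), giving [15, 15, 4, 6, 1].

[15, 15, 4, 6, 1]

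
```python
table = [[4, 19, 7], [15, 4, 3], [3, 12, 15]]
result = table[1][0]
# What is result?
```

table[1] = [15, 4, 3]. Taking column 0 of that row yields 15.

15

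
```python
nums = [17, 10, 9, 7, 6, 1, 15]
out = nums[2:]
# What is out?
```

nums has length 7. The slice nums[2:] selects indices [2, 3, 4, 5, 6] (2->9, 3->7, 4->6, 5->1, 6->15), giving [9, 7, 6, 1, 15].

[9, 7, 6, 1, 15]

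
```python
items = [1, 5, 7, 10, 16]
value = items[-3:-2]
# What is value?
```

items has length 5. The slice items[-3:-2] selects indices [2] (2->7), giving [7].

[7]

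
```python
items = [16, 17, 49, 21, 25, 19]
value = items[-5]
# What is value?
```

items has length 6. Negative index -5 maps to positive index 6 + (-5) = 1. items[1] = 17.

17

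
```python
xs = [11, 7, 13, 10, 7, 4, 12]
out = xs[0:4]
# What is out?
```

xs has length 7. The slice xs[0:4] selects indices [0, 1, 2, 3] (0->11, 1->7, 2->13, 3->10), giving [11, 7, 13, 10].

[11, 7, 13, 10]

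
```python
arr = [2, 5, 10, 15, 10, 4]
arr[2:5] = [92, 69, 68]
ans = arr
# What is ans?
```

arr starts as [2, 5, 10, 15, 10, 4] (length 6). The slice arr[2:5] covers indices [2, 3, 4] with values [10, 15, 10]. Replacing that slice with [92, 69, 68] (same length) produces [2, 5, 92, 69, 68, 4].

[2, 5, 92, 69, 68, 4]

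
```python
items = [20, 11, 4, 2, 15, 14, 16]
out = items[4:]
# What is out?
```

items has length 7. The slice items[4:] selects indices [4, 5, 6] (4->15, 5->14, 6->16), giving [15, 14, 16].

[15, 14, 16]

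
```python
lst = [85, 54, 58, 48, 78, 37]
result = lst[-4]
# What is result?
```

lst has length 6. Negative index -4 maps to positive index 6 + (-4) = 2. lst[2] = 58.

58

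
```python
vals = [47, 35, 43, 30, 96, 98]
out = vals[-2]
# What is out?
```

vals has length 6. Negative index -2 maps to positive index 6 + (-2) = 4. vals[4] = 96.

96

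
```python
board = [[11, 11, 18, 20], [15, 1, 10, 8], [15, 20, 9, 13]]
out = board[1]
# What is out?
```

board has 3 rows. Row 1 is [15, 1, 10, 8].

[15, 1, 10, 8]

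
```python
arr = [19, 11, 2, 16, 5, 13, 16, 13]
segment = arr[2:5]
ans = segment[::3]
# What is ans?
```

arr has length 8. The slice arr[2:5] selects indices [2, 3, 4] (2->2, 3->16, 4->5), giving [2, 16, 5]. So segment = [2, 16, 5]. segment has length 3. The slice segment[::3] selects indices [0] (0->2), giving [2].

[2]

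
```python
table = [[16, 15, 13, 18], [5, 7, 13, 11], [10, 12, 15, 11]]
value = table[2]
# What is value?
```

table has 3 rows. Row 2 is [10, 12, 15, 11].

[10, 12, 15, 11]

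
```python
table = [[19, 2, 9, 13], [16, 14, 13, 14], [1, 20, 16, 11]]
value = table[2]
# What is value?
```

table has 3 rows. Row 2 is [1, 20, 16, 11].

[1, 20, 16, 11]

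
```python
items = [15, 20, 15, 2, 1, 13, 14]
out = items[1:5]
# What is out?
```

items has length 7. The slice items[1:5] selects indices [1, 2, 3, 4] (1->20, 2->15, 3->2, 4->1), giving [20, 15, 2, 1].

[20, 15, 2, 1]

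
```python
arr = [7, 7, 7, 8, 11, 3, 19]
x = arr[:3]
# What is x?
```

arr has length 7. The slice arr[:3] selects indices [0, 1, 2] (0->7, 1->7, 2->7), giving [7, 7, 7].

[7, 7, 7]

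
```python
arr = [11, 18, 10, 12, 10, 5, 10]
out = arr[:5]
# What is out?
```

arr has length 7. The slice arr[:5] selects indices [0, 1, 2, 3, 4] (0->11, 1->18, 2->10, 3->12, 4->10), giving [11, 18, 10, 12, 10].

[11, 18, 10, 12, 10]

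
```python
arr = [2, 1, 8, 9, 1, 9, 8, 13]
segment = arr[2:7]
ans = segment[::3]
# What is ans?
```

arr has length 8. The slice arr[2:7] selects indices [2, 3, 4, 5, 6] (2->8, 3->9, 4->1, 5->9, 6->8), giving [8, 9, 1, 9, 8]. So segment = [8, 9, 1, 9, 8]. segment has length 5. The slice segment[::3] selects indices [0, 3] (0->8, 3->9), giving [8, 9].

[8, 9]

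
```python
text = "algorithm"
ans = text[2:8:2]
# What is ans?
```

text has length 9. The slice text[2:8:2] selects indices [2, 4, 6] (2->'g', 4->'r', 6->'t'), giving 'grt'.

'grt'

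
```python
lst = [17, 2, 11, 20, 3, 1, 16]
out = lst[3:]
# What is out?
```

lst has length 7. The slice lst[3:] selects indices [3, 4, 5, 6] (3->20, 4->3, 5->1, 6->16), giving [20, 3, 1, 16].

[20, 3, 1, 16]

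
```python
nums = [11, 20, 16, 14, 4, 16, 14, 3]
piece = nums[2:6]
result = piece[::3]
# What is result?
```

nums has length 8. The slice nums[2:6] selects indices [2, 3, 4, 5] (2->16, 3->14, 4->4, 5->16), giving [16, 14, 4, 16]. So piece = [16, 14, 4, 16]. piece has length 4. The slice piece[::3] selects indices [0, 3] (0->16, 3->16), giving [16, 16].

[16, 16]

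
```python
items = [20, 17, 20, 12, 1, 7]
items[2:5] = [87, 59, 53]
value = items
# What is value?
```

items starts as [20, 17, 20, 12, 1, 7] (length 6). The slice items[2:5] covers indices [2, 3, 4] with values [20, 12, 1]. Replacing that slice with [87, 59, 53] (same length) produces [20, 17, 87, 59, 53, 7].

[20, 17, 87, 59, 53, 7]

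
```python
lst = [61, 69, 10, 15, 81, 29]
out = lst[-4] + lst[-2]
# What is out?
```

lst has length 6. Negative index -4 maps to positive index 6 + (-4) = 2. lst[2] = 10.
lst has length 6. Negative index -2 maps to positive index 6 + (-2) = 4. lst[4] = 81.
Sum: 10 + 81 = 91.

91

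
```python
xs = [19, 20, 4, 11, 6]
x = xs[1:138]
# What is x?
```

xs has length 5. The slice xs[1:138] selects indices [1, 2, 3, 4] (1->20, 2->4, 3->11, 4->6), giving [20, 4, 11, 6].

[20, 4, 11, 6]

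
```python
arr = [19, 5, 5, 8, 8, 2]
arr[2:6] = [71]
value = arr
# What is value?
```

arr starts as [19, 5, 5, 8, 8, 2] (length 6). The slice arr[2:6] covers indices [2, 3, 4, 5] with values [5, 8, 8, 2]. Replacing that slice with [71] (different length) produces [19, 5, 71].

[19, 5, 71]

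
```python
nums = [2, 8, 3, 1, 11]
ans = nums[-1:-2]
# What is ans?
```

nums has length 5. The slice nums[-1:-2] resolves to an empty index range, so the result is [].

[]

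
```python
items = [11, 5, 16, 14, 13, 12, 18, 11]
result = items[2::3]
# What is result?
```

items has length 8. The slice items[2::3] selects indices [2, 5] (2->16, 5->12), giving [16, 12].

[16, 12]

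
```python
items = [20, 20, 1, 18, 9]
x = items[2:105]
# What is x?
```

items has length 5. The slice items[2:105] selects indices [2, 3, 4] (2->1, 3->18, 4->9), giving [1, 18, 9].

[1, 18, 9]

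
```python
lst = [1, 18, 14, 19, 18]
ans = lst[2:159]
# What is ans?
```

lst has length 5. The slice lst[2:159] selects indices [2, 3, 4] (2->14, 3->19, 4->18), giving [14, 19, 18].

[14, 19, 18]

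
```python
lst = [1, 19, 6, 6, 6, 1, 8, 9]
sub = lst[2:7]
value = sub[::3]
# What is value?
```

lst has length 8. The slice lst[2:7] selects indices [2, 3, 4, 5, 6] (2->6, 3->6, 4->6, 5->1, 6->8), giving [6, 6, 6, 1, 8]. So sub = [6, 6, 6, 1, 8]. sub has length 5. The slice sub[::3] selects indices [0, 3] (0->6, 3->1), giving [6, 1].

[6, 1]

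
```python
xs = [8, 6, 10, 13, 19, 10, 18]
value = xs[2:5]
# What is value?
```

xs has length 7. The slice xs[2:5] selects indices [2, 3, 4] (2->10, 3->13, 4->19), giving [10, 13, 19].

[10, 13, 19]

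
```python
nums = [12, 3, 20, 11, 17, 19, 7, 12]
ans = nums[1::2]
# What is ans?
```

nums has length 8. The slice nums[1::2] selects indices [1, 3, 5, 7] (1->3, 3->11, 5->19, 7->12), giving [3, 11, 19, 12].

[3, 11, 19, 12]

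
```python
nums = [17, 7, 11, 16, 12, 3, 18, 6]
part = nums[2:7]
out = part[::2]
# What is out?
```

nums has length 8. The slice nums[2:7] selects indices [2, 3, 4, 5, 6] (2->11, 3->16, 4->12, 5->3, 6->18), giving [11, 16, 12, 3, 18]. So part = [11, 16, 12, 3, 18]. part has length 5. The slice part[::2] selects indices [0, 2, 4] (0->11, 2->12, 4->18), giving [11, 12, 18].

[11, 12, 18]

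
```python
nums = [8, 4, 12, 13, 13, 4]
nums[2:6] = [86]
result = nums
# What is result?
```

nums starts as [8, 4, 12, 13, 13, 4] (length 6). The slice nums[2:6] covers indices [2, 3, 4, 5] with values [12, 13, 13, 4]. Replacing that slice with [86] (different length) produces [8, 4, 86].

[8, 4, 86]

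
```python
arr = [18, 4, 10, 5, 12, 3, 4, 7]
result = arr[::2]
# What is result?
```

arr has length 8. The slice arr[::2] selects indices [0, 2, 4, 6] (0->18, 2->10, 4->12, 6->4), giving [18, 10, 12, 4].

[18, 10, 12, 4]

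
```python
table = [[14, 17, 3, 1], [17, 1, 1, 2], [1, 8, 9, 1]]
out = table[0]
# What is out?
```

table has 3 rows. Row 0 is [14, 17, 3, 1].

[14, 17, 3, 1]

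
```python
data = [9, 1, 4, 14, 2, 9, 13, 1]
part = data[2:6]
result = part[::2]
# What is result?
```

data has length 8. The slice data[2:6] selects indices [2, 3, 4, 5] (2->4, 3->14, 4->2, 5->9), giving [4, 14, 2, 9]. So part = [4, 14, 2, 9]. part has length 4. The slice part[::2] selects indices [0, 2] (0->4, 2->2), giving [4, 2].

[4, 2]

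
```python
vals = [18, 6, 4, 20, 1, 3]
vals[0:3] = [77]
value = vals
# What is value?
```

vals starts as [18, 6, 4, 20, 1, 3] (length 6). The slice vals[0:3] covers indices [0, 1, 2] with values [18, 6, 4]. Replacing that slice with [77] (different length) produces [77, 20, 1, 3].

[77, 20, 1, 3]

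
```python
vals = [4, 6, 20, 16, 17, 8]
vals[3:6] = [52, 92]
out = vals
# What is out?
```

vals starts as [4, 6, 20, 16, 17, 8] (length 6). The slice vals[3:6] covers indices [3, 4, 5] with values [16, 17, 8]. Replacing that slice with [52, 92] (different length) produces [4, 6, 20, 52, 92].

[4, 6, 20, 52, 92]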